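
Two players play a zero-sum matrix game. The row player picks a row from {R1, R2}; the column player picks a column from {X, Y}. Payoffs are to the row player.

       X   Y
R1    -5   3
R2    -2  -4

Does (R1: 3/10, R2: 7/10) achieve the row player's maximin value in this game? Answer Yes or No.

No

Against X this mix gives (3/10)·(-5) + (7/10)·(-2) = -29/10.
Against Y this mix gives (3/10)·3 + (7/10)·(-4) = -19/10.
The column player will play X, holding the row player to -29/10. Shifting weight toward the row that does better against X would raise this floor (the equalizing mix achieves -13/5 against both X and Y), so the proposed strategy is not optimal.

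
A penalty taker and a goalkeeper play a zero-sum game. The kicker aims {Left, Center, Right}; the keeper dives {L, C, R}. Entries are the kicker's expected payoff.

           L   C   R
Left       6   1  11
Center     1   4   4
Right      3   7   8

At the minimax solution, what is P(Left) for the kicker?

4/9

Row minima: Left → 1, Center → 1, Right → 3; maximin = 3.
Column maxima: L → 6, C → 7, R → 11; minimax = 6.
3 ≠ 6, so there is no saddle point; optimal play is mixed.
Center is strictly dominated by Right, so the kicker never plays it.
R is strictly dominated by L (it gives the kicker strictly more in every row), so the keeper never plays it.
On the remaining 2×2 (Left, Right vs L, C):
Let the kicker play Left with probability p. Expected payoff against L: 6p + 3(1−p) = 3p + 3; against C: 1p + 7(1−p) = −6p + 7.
Setting these equal: 3p + 3 = −6p + 7 ⇒ 9p = 4 ⇒ p = 4/9, and the value is (3)·(4/9) + 3 = 13/3.
For the keeper: with q = P(L), equating Left's and Right's payoffs gives 5q + 1 = −4q + 7 ⇒ q = 2/3.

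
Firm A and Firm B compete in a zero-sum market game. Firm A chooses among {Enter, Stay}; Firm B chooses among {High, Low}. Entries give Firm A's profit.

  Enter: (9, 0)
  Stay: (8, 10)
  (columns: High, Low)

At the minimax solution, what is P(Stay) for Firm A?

9/11

Row minima: Enter → 0, Stay → 8; maximin = 8.
Column maxima: High → 9, Low → 10; minimax = 9.
8 ≠ 9, so there is no saddle point; optimal play is mixed.
Let Firm A play Enter with probability p. Expected payoff against High: 9p + 8(1−p) = p + 8; against Low: 0p + 10(1−p) = −10p + 10.
Setting these equal: p + 8 = −10p + 10 ⇒ 11p = 2 ⇒ p = 2/11, and the value is (1)·(2/11) + 8 = 90/11.
For Firm B: with q = P(High), equating Enter's and Stay's payoffs gives 9q = −2q + 10 ⇒ q = 10/11.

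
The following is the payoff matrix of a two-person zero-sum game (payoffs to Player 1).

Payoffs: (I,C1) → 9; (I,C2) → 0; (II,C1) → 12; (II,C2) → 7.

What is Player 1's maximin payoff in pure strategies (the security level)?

Row minima: I → 0, II → 7.
The best of these is 7.

7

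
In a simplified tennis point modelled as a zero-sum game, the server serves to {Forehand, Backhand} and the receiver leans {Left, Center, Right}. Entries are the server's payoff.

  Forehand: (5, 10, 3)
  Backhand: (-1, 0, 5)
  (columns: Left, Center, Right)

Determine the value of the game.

Row minima: Forehand → 3, Backhand → -1; maximin = 3.
Column maxima: Left → 5, Center → 10, Right → 5; minimax = 5.
3 ≠ 5, so there is no saddle point; optimal play is mixed.
Center is strictly dominated by Left (it gives the server strictly more in every row), so the receiver never plays it.
On the remaining 2×2 (Forehand, Backhand vs Left, Right):
Let the server play Forehand with probability p. Expected payoff against Left: 5p + (-1)(1−p) = 6p − 1; against Right: 3p + 5(1−p) = −2p + 5.
Setting these equal: 6p − 1 = −2p + 5 ⇒ 8p = 6 ⇒ p = 3/4, and the value is (6)·(3/4) − 1 = 7/2.
For the receiver: with q = P(Left), equating Forehand's and Backhand's payoffs gives 2q + 3 = −6q + 5 ⇒ q = 1/4.

7/2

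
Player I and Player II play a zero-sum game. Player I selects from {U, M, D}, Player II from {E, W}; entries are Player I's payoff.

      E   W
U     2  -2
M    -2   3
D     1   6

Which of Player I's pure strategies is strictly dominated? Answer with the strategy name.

M

D gives a strictly higher payoff than M against every column: 1 > -2, 6 > 3.
So M is strictly dominated and Player I never plays it.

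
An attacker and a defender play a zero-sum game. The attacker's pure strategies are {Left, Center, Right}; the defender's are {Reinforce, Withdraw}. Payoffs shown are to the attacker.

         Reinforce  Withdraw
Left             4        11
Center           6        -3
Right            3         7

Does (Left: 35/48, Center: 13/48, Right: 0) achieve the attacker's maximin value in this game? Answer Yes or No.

Against Reinforce this mix gives (35/48)·4 + (13/48)·6 = 109/24.
Against Withdraw this mix gives (35/48)·11 + (13/48)·(-3) = 173/24.
The defender will play Reinforce, holding the attacker to 109/24. Shifting weight toward the row that does better against Reinforce would raise this floor (the equalizing mix achieves 39/8 against both Reinforce and Withdraw), so the proposed strategy is not optimal.

No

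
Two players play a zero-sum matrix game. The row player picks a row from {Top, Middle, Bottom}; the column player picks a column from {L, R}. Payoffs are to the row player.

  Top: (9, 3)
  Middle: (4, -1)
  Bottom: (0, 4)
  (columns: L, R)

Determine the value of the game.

18/5

Row minima: Top → 3, Middle → -1, Bottom → 0; maximin = 3.
Column maxima: L → 9, R → 4; minimax = 4.
3 ≠ 4, so there is no saddle point; optimal play is mixed.
Middle is strictly dominated by Top, so the row player never plays it.
On the remaining 2×2 (Top, Bottom vs L, R):
Let the row player play Top with probability p. Expected payoff against L: 9p + 0(1−p) = 9p; against R: 3p + 4(1−p) = −p + 4.
Setting these equal: 9p = −p + 4 ⇒ 10p = 4 ⇒ p = 2/5, and the value is (9)·(2/5) = 18/5.
For the column player: with q = P(L), equating Top's and Bottom's payoffs gives 6q + 3 = −4q + 4 ⇒ q = 1/10.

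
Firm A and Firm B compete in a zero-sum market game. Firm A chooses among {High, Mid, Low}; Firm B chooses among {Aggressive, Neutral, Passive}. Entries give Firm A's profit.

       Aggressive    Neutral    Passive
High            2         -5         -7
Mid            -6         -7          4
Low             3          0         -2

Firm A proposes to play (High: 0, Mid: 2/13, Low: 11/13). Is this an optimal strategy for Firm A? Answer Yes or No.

Yes

Against Aggressive this mix gives (2/13)·(-6) + (11/13)·3 = 21/13.
Against Neutral this mix gives (2/13)·(-7) + (11/13)·0 = -14/13.
Against Passive this mix gives (2/13)·4 + (11/13)·(-2) = -14/13.
All of Firm B's active replies (Neutral, Passive) yield -14/13, and no column does worse for Firm A. The mix makes Firm B indifferent and guarantees -14/13, so it is optimal.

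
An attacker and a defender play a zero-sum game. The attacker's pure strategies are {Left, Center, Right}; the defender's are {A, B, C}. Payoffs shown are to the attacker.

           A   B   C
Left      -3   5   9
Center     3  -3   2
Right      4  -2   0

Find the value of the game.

Row minima: Left → -3, Center → -3, Right → -2; maximin = -2.
Column maxima: A → 4, B → 5, C → 9; minimax = 4.
-2 ≠ 4, so there is no saddle point; optimal play is mixed.
C is strictly dominated by B (it gives the attacker strictly more in every row), so the defender never plays it.
With C eliminated, Center is strictly dominated by Right (Right gives the attacker strictly more in every remaining column), so the attacker never plays it.
On the remaining 2×2 (Left, Right vs A, B):
Let the attacker play Left with probability p. Expected payoff against A: (-3)p + 4(1−p) = −7p + 4; against B: 5p + (-2)(1−p) = 7p − 2.
Setting these equal: −7p + 4 = 7p − 2 ⇒ −14p = -6 ⇒ p = 3/7, and the value is (-7)·(3/7) + 4 = 1.
For the defender: with q = P(A), equating Left's and Right's payoffs gives −8q + 5 = 6q − 2 ⇒ q = 1/2.

1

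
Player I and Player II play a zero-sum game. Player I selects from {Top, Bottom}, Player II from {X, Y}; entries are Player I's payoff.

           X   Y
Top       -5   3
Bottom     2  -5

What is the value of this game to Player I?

Row minima: Top → -5, Bottom → -5; maximin = -5.
Column maxima: X → 2, Y → 3; minimax = 2.
-5 ≠ 2, so there is no saddle point; optimal play is mixed.
Let Player I play Top with probability p. Expected payoff against X: (-5)p + 2(1−p) = −7p + 2; against Y: 3p + (-5)(1−p) = 8p − 5.
Setting these equal: −7p + 2 = 8p − 5 ⇒ −15p = -7 ⇒ p = 7/15, and the value is (-7)·(7/15) + 2 = -19/15.
For Player II: with q = P(X), equating Top's and Bottom's payoffs gives −8q + 3 = 7q − 5 ⇒ q = 8/15.

-19/15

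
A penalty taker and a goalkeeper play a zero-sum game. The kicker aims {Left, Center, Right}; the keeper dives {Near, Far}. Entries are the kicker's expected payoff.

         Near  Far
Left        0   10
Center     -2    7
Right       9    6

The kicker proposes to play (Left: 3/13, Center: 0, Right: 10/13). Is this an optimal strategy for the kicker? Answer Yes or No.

Yes

Against Near this mix gives (3/13)·0 + (10/13)·9 = 90/13.
Against Far this mix gives (3/13)·10 + (10/13)·6 = 90/13.
All of the keeper's active replies (Near, Far) yield 90/13, and no column does worse for the kicker. The mix makes the keeper indifferent and guarantees 90/13, so it is optimal.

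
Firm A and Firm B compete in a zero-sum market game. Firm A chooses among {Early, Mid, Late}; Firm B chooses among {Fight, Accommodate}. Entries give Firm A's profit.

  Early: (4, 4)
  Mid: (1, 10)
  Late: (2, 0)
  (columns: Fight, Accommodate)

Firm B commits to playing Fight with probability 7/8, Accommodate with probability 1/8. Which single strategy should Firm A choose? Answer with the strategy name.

Early

Expected payoff of Early: (7/8)·4 + (1/8)·4 = 4.
Expected payoff of Mid: (7/8)·1 + (1/8)·10 = 17/8.
Expected payoff of Late: (7/8)·2 + (1/8)·0 = 7/4.
The largest is 4, so Firm A's best response is Early.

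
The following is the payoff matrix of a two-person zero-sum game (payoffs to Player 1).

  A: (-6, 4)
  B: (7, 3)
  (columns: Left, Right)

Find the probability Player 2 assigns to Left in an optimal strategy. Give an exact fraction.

1/14

Row minima: A → -6, B → 3; maximin = 3.
Column maxima: Left → 7, Right → 4; minimax = 4.
3 ≠ 4, so there is no saddle point; optimal play is mixed.
Let Player 1 play A with probability p. Expected payoff against Left: (-6)p + 7(1−p) = −13p + 7; against Right: 4p + 3(1−p) = p + 3.
Setting these equal: −13p + 7 = p + 3 ⇒ −14p = -4 ⇒ p = 2/7, and the value is (-13)·(2/7) + 7 = 23/7.
For Player 2: with q = P(Left), equating A's and B's payoffs gives −10q + 4 = 4q + 3 ⇒ q = 1/14.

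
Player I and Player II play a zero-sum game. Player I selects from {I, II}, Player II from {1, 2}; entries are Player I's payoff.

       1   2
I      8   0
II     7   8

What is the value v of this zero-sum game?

Row minima: I → 0, II → 7; maximin = 7.
Column maxima: 1 → 8, 2 → 8; minimax = 8.
7 ≠ 8, so there is no saddle point; optimal play is mixed.
Let Player I play I with probability p. Expected payoff against 1: 8p + 7(1−p) = p + 7; against 2: 0p + 8(1−p) = −8p + 8.
Setting these equal: p + 7 = −8p + 8 ⇒ 9p = 1 ⇒ p = 1/9, and the value is (1)·(1/9) + 7 = 64/9.
For Player II: with q = P(1), equating I's and II's payoffs gives 8q = −q + 8 ⇒ q = 8/9.

64/9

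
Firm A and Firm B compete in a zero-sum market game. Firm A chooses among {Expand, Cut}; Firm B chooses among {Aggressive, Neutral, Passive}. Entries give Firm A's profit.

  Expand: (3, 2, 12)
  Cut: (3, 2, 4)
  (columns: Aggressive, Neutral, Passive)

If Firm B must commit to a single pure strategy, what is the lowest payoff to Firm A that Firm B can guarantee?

Column maxima: Aggressive → 3, Neutral → 2, Passive → 12.
The smallest of these is 2.

2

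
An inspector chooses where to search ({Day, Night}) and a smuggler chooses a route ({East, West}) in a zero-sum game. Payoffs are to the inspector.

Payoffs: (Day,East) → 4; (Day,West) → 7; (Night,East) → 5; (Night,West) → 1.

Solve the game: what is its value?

31/7

Row minima: Day → 4, Night → 1; maximin = 4.
Column maxima: East → 5, West → 7; minimax = 5.
4 ≠ 5, so there is no saddle point; optimal play is mixed.
Let the inspector play Day with probability p. Expected payoff against East: 4p + 5(1−p) = −p + 5; against West: 7p + 1(1−p) = 6p + 1.
Setting these equal: −p + 5 = 6p + 1 ⇒ −7p = -4 ⇒ p = 4/7, and the value is (-1)·(4/7) + 5 = 31/7.
For the smuggler: with q = P(East), equating Day's and Night's payoffs gives −3q + 7 = 4q + 1 ⇒ q = 6/7.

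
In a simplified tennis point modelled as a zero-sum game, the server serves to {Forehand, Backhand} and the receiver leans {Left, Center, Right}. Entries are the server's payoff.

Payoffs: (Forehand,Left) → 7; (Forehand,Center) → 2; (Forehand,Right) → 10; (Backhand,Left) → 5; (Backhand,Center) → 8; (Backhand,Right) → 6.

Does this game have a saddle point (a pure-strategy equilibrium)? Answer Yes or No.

Row minima: Forehand → 2, Backhand → 5; maximin = 5.
Column maxima: Left → 7, Center → 8, Right → 10; minimax = 7.
5 ≠ 7, so no pure-strategy equilibrium exists.

No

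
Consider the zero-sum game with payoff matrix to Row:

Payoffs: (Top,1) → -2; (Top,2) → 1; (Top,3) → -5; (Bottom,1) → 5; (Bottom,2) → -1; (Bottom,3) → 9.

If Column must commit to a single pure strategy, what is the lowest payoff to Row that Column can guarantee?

1

Column maxima: 1 → 5, 2 → 1, 3 → 9.
The smallest of these is 1.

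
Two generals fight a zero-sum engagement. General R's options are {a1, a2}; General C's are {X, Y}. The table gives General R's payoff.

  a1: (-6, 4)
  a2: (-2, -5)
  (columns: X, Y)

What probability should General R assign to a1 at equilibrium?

Row minima: a1 → -6, a2 → -5; maximin = -5.
Column maxima: X → -2, Y → 4; minimax = -2.
-5 ≠ -2, so there is no saddle point; optimal play is mixed.
Let General R play a1 with probability p. Expected payoff against X: (-6)p + (-2)(1−p) = −4p − 2; against Y: 4p + (-5)(1−p) = 9p − 5.
Setting these equal: −4p − 2 = 9p − 5 ⇒ −13p = -3 ⇒ p = 3/13, and the value is (-4)·(3/13) − 2 = -38/13.
For General C: with q = P(X), equating a1's and a2's payoffs gives −10q + 4 = 3q − 5 ⇒ q = 9/13.

3/13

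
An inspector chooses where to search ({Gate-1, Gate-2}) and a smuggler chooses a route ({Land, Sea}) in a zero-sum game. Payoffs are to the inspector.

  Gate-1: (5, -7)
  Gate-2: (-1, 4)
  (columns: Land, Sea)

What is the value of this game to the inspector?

13/17

Row minima: Gate-1 → -7, Gate-2 → -1; maximin = -1.
Column maxima: Land → 5, Sea → 4; minimax = 4.
-1 ≠ 4, so there is no saddle point; optimal play is mixed.
Let the inspector play Gate-1 with probability p. Expected payoff against Land: 5p + (-1)(1−p) = 6p − 1; against Sea: (-7)p + 4(1−p) = −11p + 4.
Setting these equal: 6p − 1 = −11p + 4 ⇒ 17p = 5 ⇒ p = 5/17, and the value is (6)·(5/17) − 1 = 13/17.
For the smuggler: with q = P(Land), equating Gate-1's and Gate-2's payoffs gives 12q − 7 = −5q + 4 ⇒ q = 11/17.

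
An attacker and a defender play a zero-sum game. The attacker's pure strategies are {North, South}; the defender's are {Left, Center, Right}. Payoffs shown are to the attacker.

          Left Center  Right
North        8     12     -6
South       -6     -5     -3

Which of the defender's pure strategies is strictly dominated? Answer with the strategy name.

Center

Left holds the attacker's payoff strictly below Center in every row: 8 < 12, -6 < -5.
So Center is strictly dominated for the defender.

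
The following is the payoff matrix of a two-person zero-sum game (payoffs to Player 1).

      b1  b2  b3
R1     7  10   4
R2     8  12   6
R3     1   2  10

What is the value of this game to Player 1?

Row minima: R1 → 4, R2 → 6, R3 → 1; maximin = 6.
Column maxima: b1 → 8, b2 → 12, b3 → 10; minimax = 8.
6 ≠ 8, so there is no saddle point; optimal play is mixed.
R1 is strictly dominated by R2, so Player 1 never plays it.
b2 is strictly dominated by b1 (it gives Player 1 strictly more in every row), so Player 2 never plays it.
On the remaining 2×2 (R2, R3 vs b1, b3):
Let Player 1 play R2 with probability p. Expected payoff against b1: 8p + 1(1−p) = 7p + 1; against b3: 6p + 10(1−p) = −4p + 10.
Setting these equal: 7p + 1 = −4p + 10 ⇒ 11p = 9 ⇒ p = 9/11, and the value is (7)·(9/11) + 1 = 74/11.
For Player 2: with q = P(b1), equating R2's and R3's payoffs gives 2q + 6 = −9q + 10 ⇒ q = 4/11.

74/11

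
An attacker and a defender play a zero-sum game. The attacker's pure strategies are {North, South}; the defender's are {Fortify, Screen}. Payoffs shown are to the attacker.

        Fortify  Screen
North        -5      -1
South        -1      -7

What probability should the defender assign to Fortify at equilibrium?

Row minima: North → -5, South → -7; maximin = -5.
Column maxima: Fortify → -1, Screen → -1; minimax = -1.
-5 ≠ -1, so there is no saddle point; optimal play is mixed.
Let the attacker play North with probability p. Expected payoff against Fortify: (-5)p + (-1)(1−p) = −4p − 1; against Screen: (-1)p + (-7)(1−p) = 6p − 7.
Setting these equal: −4p − 1 = 6p − 7 ⇒ −10p = -6 ⇒ p = 3/5, and the value is (-4)·(3/5) − 1 = -17/5.
For the defender: with q = P(Fortify), equating North's and South's payoffs gives −4q − 1 = 6q − 7 ⇒ q = 3/5.

3/5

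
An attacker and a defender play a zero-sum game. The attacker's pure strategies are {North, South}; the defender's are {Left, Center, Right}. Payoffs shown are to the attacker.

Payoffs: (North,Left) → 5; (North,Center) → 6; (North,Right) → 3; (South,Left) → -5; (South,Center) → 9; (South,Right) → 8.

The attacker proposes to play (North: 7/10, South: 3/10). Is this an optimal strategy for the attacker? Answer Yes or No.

No

Against Left this mix gives (7/10)·5 + (3/10)·(-5) = 2.
Against Center this mix gives (7/10)·6 + (3/10)·9 = 69/10.
Against Right this mix gives (7/10)·3 + (3/10)·8 = 9/2.
The defender will play Left, holding the attacker to 2. Shifting weight toward the row that does better against Left would raise this floor (the equalizing mix achieves 11/3 against both Left and Right), so the proposed strategy is not optimal.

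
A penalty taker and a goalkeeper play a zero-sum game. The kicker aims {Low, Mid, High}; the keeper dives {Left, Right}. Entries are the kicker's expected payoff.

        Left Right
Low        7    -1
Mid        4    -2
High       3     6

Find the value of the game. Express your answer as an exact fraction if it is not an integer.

45/11

Row minima: Low → -1, Mid → -2, High → 3; maximin = 3.
Column maxima: Left → 7, Right → 6; minimax = 6.
3 ≠ 6, so there is no saddle point; optimal play is mixed.
Mid is strictly dominated by Low, so the kicker never plays it.
On the remaining 2×2 (Low, High vs Left, Right):
Let the kicker play Low with probability p. Expected payoff against Left: 7p + 3(1−p) = 4p + 3; against Right: (-1)p + 6(1−p) = −7p + 6.
Setting these equal: 4p + 3 = −7p + 6 ⇒ 11p = 3 ⇒ p = 3/11, and the value is (4)·(3/11) + 3 = 45/11.
For the keeper: with q = P(Left), equating Low's and High's payoffs gives 8q − 1 = −3q + 6 ⇒ q = 7/11.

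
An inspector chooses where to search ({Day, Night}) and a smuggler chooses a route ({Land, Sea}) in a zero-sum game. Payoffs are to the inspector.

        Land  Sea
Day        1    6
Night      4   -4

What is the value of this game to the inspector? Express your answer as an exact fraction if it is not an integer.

Row minima: Day → 1, Night → -4; maximin = 1.
Column maxima: Land → 4, Sea → 6; minimax = 4.
1 ≠ 4, so there is no saddle point; optimal play is mixed.
Let the inspector play Day with probability p. Expected payoff against Land: 1p + 4(1−p) = −3p + 4; against Sea: 6p + (-4)(1−p) = 10p − 4.
Setting these equal: −3p + 4 = 10p − 4 ⇒ −13p = -8 ⇒ p = 8/13, and the value is (-3)·(8/13) + 4 = 28/13.
For the smuggler: with q = P(Land), equating Day's and Night's payoffs gives −5q + 6 = 8q − 4 ⇒ q = 10/13.

28/13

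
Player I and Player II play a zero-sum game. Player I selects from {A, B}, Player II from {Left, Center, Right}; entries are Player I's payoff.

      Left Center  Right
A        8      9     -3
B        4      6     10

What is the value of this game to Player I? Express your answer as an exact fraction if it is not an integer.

Row minima: A → -3, B → 4; maximin = 4.
Column maxima: Left → 8, Center → 9, Right → 10; minimax = 8.
4 ≠ 8, so there is no saddle point; optimal play is mixed.
Center is strictly dominated by Left (it gives Player I strictly more in every row), so Player II never plays it.
On the remaining 2×2 (A, B vs Left, Right):
Let Player I play A with probability p. Expected payoff against Left: 8p + 4(1−p) = 4p + 4; against Right: (-3)p + 10(1−p) = −13p + 10.
Setting these equal: 4p + 4 = −13p + 10 ⇒ 17p = 6 ⇒ p = 6/17, and the value is (4)·(6/17) + 4 = 92/17.
For Player II: with q = P(Left), equating A's and B's payoffs gives 11q − 3 = −6q + 10 ⇒ q = 13/17.

92/17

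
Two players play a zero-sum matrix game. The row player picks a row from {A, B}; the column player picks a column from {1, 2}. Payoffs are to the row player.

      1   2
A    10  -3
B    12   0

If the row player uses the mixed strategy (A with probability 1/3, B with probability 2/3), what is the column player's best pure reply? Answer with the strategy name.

If the column player plays 1, the row player's expected payoff is (1/3)·10 + (2/3)·12 = 34/3.
If the column player plays 2, the row player's expected payoff is (1/3)·(-3) + (2/3)·0 = -1.
The column player minimizes the row player's payoff; the smallest is -1, so the best response is 2.

2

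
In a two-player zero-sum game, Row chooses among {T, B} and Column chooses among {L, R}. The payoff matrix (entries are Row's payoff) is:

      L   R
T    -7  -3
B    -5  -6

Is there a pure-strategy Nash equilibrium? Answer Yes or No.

No

Row minima: T → -7, B → -6; maximin = -6.
Column maxima: L → -5, R → -3; minimax = -5.
-6 ≠ -5, so no pure-strategy equilibrium exists.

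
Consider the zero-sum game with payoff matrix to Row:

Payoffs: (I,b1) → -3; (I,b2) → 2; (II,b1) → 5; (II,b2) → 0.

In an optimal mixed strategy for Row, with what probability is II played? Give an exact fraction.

1/2

Row minima: I → -3, II → 0; maximin = 0.
Column maxima: b1 → 5, b2 → 2; minimax = 2.
0 ≠ 2, so there is no saddle point; optimal play is mixed.
Let Row play I with probability p. Expected payoff against b1: (-3)p + 5(1−p) = −8p + 5; against b2: 2p + 0(1−p) = 2p.
Setting these equal: −8p + 5 = 2p ⇒ −10p = -5 ⇒ p = 1/2, and the value is (-8)·(1/2) + 5 = 1.
For Column: with q = P(b1), equating I's and II's payoffs gives −5q + 2 = 5q ⇒ q = 1/5.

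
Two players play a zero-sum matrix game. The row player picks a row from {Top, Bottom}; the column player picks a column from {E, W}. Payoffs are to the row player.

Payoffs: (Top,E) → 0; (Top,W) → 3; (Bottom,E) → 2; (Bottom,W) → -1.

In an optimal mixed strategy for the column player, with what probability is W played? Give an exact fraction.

1/3

Row minima: Top → 0, Bottom → -1; maximin = 0.
Column maxima: E → 2, W → 3; minimax = 2.
0 ≠ 2, so there is no saddle point; optimal play is mixed.
Let the row player play Top with probability p. Expected payoff against E: 0p + 2(1−p) = −2p + 2; against W: 3p + (-1)(1−p) = 4p − 1.
Setting these equal: −2p + 2 = 4p − 1 ⇒ −6p = -3 ⇒ p = 1/2, and the value is (-2)·(1/2) + 2 = 1.
For the column player: with q = P(E), equating Top's and Bottom's payoffs gives −3q + 3 = 3q − 1 ⇒ q = 2/3.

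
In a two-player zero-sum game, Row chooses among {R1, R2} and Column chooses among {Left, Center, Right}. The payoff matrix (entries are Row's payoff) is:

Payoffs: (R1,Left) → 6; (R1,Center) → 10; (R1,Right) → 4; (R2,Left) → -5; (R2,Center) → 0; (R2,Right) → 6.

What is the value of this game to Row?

Row minima: R1 → 4, R2 → -5; maximin = 4.
Column maxima: Left → 6, Center → 10, Right → 6; minimax = 6.
4 ≠ 6, so there is no saddle point; optimal play is mixed.
Center is strictly dominated by Left (it gives Row strictly more in every row), so Column never plays it.
On the remaining 2×2 (R1, R2 vs Left, Right):
Let Row play R1 with probability p. Expected payoff against Left: 6p + (-5)(1−p) = 11p − 5; against Right: 4p + 6(1−p) = −2p + 6.
Setting these equal: 11p − 5 = −2p + 6 ⇒ 13p = 11 ⇒ p = 11/13, and the value is (11)·(11/13) − 5 = 56/13.
For Column: with q = P(Left), equating R1's and R2's payoffs gives 2q + 4 = −11q + 6 ⇒ q = 2/13.

56/13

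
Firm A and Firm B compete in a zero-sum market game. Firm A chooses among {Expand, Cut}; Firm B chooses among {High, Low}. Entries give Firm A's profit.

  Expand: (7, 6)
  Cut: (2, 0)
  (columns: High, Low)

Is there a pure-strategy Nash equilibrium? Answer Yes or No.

Row minima: Expand → 6, Cut → 0; maximin = 6.
Column maxima: High → 7, Low → 6; minimax = 6.
maximin = minimax = 6, so a saddle point exists.

Yes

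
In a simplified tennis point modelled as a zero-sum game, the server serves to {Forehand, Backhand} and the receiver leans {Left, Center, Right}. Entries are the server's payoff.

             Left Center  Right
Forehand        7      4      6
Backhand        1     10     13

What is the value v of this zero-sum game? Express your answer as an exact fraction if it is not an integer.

Row minima: Forehand → 4, Backhand → 1; maximin = 4.
Column maxima: Left → 7, Center → 10, Right → 13; minimax = 7.
4 ≠ 7, so there is no saddle point; optimal play is mixed.
Right is strictly dominated by Center (it gives the server strictly more in every row), so the receiver never plays it.
On the remaining 2×2 (Forehand, Backhand vs Left, Center):
Let the server play Forehand with probability p. Expected payoff against Left: 7p + 1(1−p) = 6p + 1; against Center: 4p + 10(1−p) = −6p + 10.
Setting these equal: 6p + 1 = −6p + 10 ⇒ 12p = 9 ⇒ p = 3/4, and the value is (6)·(3/4) + 1 = 11/2.
For the receiver: with q = P(Left), equating Forehand's and Backhand's payoffs gives 3q + 4 = −9q + 10 ⇒ q = 1/2.

11/2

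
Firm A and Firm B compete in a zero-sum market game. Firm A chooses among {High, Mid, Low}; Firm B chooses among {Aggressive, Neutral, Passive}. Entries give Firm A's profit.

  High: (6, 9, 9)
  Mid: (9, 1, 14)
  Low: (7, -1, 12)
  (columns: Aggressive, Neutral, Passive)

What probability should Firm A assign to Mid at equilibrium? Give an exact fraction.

3/11

Row minima: High → 6, Mid → 1, Low → -1; maximin = 6.
Column maxima: Aggressive → 9, Neutral → 9, Passive → 14; minimax = 9.
6 ≠ 9, so there is no saddle point; optimal play is mixed.
Low is strictly dominated by Mid, so Firm A never plays it.
Passive is strictly dominated by Aggressive (it gives Firm A strictly more in every row), so Firm B never plays it.
On the remaining 2×2 (High, Mid vs Aggressive, Neutral):
Let Firm A play High with probability p. Expected payoff against Aggressive: 6p + 9(1−p) = −3p + 9; against Neutral: 9p + 1(1−p) = 8p + 1.
Setting these equal: −3p + 9 = 8p + 1 ⇒ −11p = -8 ⇒ p = 8/11, and the value is (-3)·(8/11) + 9 = 75/11.
For Firm B: with q = P(Aggressive), equating High's and Mid's payoffs gives −3q + 9 = 8q + 1 ⇒ q = 8/11.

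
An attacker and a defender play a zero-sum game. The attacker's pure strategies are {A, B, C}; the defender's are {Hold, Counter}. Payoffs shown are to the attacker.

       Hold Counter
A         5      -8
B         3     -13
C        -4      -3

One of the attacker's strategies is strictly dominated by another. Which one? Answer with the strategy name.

B

A gives a strictly higher payoff than B against every column: 5 > 3, -8 > -13.
So B is strictly dominated and the attacker never plays it.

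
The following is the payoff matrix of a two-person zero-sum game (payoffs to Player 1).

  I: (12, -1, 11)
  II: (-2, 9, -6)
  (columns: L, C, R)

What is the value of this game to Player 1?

Row minima: I → -1, II → -6; maximin = -1.
Column maxima: L → 12, C → 9, R → 11; minimax = 9.
-1 ≠ 9, so there is no saddle point; optimal play is mixed.
L is strictly dominated by R (it gives Player 1 strictly more in every row), so Player 2 never plays it.
On the remaining 2×2 (I, II vs C, R):
Let Player 1 play I with probability p. Expected payoff against C: (-1)p + 9(1−p) = −10p + 9; against R: 11p + (-6)(1−p) = 17p − 6.
Setting these equal: −10p + 9 = 17p − 6 ⇒ −27p = -15 ⇒ p = 5/9, and the value is (-10)·(5/9) + 9 = 31/9.
For Player 2: with q = P(C), equating I's and II's payoffs gives −12q + 11 = 15q − 6 ⇒ q = 17/27.

31/9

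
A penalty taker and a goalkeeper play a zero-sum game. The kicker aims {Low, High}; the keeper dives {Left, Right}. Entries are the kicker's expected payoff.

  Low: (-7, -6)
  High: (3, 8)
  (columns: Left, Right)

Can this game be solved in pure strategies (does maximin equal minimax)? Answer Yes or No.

Row minima: Low → -7, High → 3; maximin = 3.
Column maxima: Left → 3, Right → 8; minimax = 3.
maximin = minimax = 3, so a saddle point exists.

Yes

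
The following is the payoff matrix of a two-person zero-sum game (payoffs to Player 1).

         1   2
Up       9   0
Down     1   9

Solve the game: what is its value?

81/17

Row minima: Up → 0, Down → 1; maximin = 1.
Column maxima: 1 → 9, 2 → 9; minimax = 9.
1 ≠ 9, so there is no saddle point; optimal play is mixed.
Let Player 1 play Up with probability p. Expected payoff against 1: 9p + 1(1−p) = 8p + 1; against 2: 0p + 9(1−p) = −9p + 9.
Setting these equal: 8p + 1 = −9p + 9 ⇒ 17p = 8 ⇒ p = 8/17, and the value is (8)·(8/17) + 1 = 81/17.
For Player 2: with q = P(1), equating Up's and Down's payoffs gives 9q = −8q + 9 ⇒ q = 9/17.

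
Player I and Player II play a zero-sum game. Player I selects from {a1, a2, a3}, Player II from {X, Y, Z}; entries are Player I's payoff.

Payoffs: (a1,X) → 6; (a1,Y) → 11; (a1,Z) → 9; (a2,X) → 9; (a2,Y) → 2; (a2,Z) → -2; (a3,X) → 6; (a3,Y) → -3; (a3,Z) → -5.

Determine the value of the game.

Row minima: a1 → 6, a2 → -2, a3 → -5; maximin = 6.
Column maxima: X → 9, Y → 11, Z → 9; minimax = 9.
6 ≠ 9, so there is no saddle point; optimal play is mixed.
a3 is strictly dominated by a2, so Player I never plays it.
Y is strictly dominated by Z (it gives Player I strictly more in every row), so Player II never plays it.
On the remaining 2×2 (a1, a2 vs X, Z):
Let Player I play a1 with probability p. Expected payoff against X: 6p + 9(1−p) = −3p + 9; against Z: 9p + (-2)(1−p) = 11p − 2.
Setting these equal: −3p + 9 = 11p − 2 ⇒ −14p = -11 ⇒ p = 11/14, and the value is (-3)·(11/14) + 9 = 93/14.
For Player II: with q = P(X), equating a1's and a2's payoffs gives −3q + 9 = 11q − 2 ⇒ q = 11/14.

93/14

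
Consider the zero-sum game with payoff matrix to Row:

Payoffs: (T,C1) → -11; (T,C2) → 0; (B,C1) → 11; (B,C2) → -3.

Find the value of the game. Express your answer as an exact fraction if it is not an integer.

Row minima: T → -11, B → -3; maximin = -3.
Column maxima: C1 → 11, C2 → 0; minimax = 0.
-3 ≠ 0, so there is no saddle point; optimal play is mixed.
Let Row play T with probability p. Expected payoff against C1: (-11)p + 11(1−p) = −22p + 11; against C2: 0p + (-3)(1−p) = 3p − 3.
Setting these equal: −22p + 11 = 3p − 3 ⇒ −25p = -14 ⇒ p = 14/25, and the value is (-22)·(14/25) + 11 = -33/25.
For Column: with q = P(C1), equating T's and B's payoffs gives −11q = 14q − 3 ⇒ q = 3/25.

-33/25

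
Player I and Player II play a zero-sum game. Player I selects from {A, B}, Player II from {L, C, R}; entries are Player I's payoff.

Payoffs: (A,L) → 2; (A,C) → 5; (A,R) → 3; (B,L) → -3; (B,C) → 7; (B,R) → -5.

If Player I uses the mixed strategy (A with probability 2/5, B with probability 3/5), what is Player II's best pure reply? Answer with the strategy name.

R

If Player II plays L, Player I's expected payoff is (2/5)·2 + (3/5)·(-3) = -1.
If Player II plays C, Player I's expected payoff is (2/5)·5 + (3/5)·7 = 31/5.
If Player II plays R, Player I's expected payoff is (2/5)·3 + (3/5)·(-5) = -9/5.
Player II minimizes Player I's payoff; the smallest is -9/5, so the best response is R.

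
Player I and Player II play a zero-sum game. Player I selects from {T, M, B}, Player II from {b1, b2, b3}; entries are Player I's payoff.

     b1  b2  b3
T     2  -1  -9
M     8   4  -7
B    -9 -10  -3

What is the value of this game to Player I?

Row minima: T → -9, M → -7, B → -10; maximin = -7.
Column maxima: b1 → 8, b2 → 4, b3 → -3; minimax = -3.
-7 ≠ -3, so there is no saddle point; optimal play is mixed.
T is strictly dominated by M, so Player I never plays it.
b1 is strictly dominated by b2 (it gives Player I strictly more in every row), so Player II never plays it.
On the remaining 2×2 (M, B vs b2, b3):
Let Player I play M with probability p. Expected payoff against b2: 4p + (-10)(1−p) = 14p − 10; against b3: (-7)p + (-3)(1−p) = −4p − 3.
Setting these equal: 14p − 10 = −4p − 3 ⇒ 18p = 7 ⇒ p = 7/18, and the value is (14)·(7/18) − 10 = -41/9.
For Player II: with q = P(b2), equating M's and B's payoffs gives 11q − 7 = −7q − 3 ⇒ q = 2/9.

-41/9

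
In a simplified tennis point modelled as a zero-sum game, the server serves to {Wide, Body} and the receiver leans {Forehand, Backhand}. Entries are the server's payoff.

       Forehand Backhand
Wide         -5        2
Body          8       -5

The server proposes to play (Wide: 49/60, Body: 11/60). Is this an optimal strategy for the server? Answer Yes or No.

No

Against Forehand this mix gives (49/60)·(-5) + (11/60)·8 = -157/60.
Against Backhand this mix gives (49/60)·2 + (11/60)·(-5) = 43/60.
The receiver will play Forehand, holding the server to -157/60. Shifting weight toward the row that does better against Forehand would raise this floor (the equalizing mix achieves -9/20 against both Forehand and Backhand), so the proposed strategy is not optimal.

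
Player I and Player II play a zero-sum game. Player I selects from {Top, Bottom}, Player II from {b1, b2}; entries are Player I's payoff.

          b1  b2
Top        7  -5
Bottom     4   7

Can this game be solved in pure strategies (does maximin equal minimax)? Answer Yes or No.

Row minima: Top → -5, Bottom → 4; maximin = 4.
Column maxima: b1 → 7, b2 → 7; minimax = 7.
4 ≠ 7, so no pure-strategy equilibrium exists.

No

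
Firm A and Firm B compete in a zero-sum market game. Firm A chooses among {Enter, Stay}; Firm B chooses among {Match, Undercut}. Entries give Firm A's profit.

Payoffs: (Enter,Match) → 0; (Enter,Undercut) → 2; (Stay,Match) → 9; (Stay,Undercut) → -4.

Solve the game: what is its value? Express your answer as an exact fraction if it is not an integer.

Row minima: Enter → 0, Stay → -4; maximin = 0.
Column maxima: Match → 9, Undercut → 2; minimax = 2.
0 ≠ 2, so there is no saddle point; optimal play is mixed.
Let Firm A play Enter with probability p. Expected payoff against Match: 0p + 9(1−p) = −9p + 9; against Undercut: 2p + (-4)(1−p) = 6p − 4.
Setting these equal: −9p + 9 = 6p − 4 ⇒ −15p = -13 ⇒ p = 13/15, and the value is (-9)·(13/15) + 9 = 6/5.
For Firm B: with q = P(Match), equating Enter's and Stay's payoffs gives −2q + 2 = 13q − 4 ⇒ q = 2/5.

6/5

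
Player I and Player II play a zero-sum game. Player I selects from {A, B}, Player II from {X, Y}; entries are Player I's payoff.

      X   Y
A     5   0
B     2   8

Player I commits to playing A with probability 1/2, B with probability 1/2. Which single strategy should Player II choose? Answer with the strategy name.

X

If Player II plays X, Player I's expected payoff is (1/2)·5 + (1/2)·2 = 7/2.
If Player II plays Y, Player I's expected payoff is (1/2)·0 + (1/2)·8 = 4.
Player II minimizes Player I's payoff; the smallest is 7/2, so the best response is X.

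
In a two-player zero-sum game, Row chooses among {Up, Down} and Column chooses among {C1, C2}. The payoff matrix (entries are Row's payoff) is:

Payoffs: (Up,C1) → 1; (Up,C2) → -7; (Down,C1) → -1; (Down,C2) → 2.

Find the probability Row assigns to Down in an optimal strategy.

8/11

Row minima: Up → -7, Down → -1; maximin = -1.
Column maxima: C1 → 1, C2 → 2; minimax = 1.
-1 ≠ 1, so there is no saddle point; optimal play is mixed.
Let Row play Up with probability p. Expected payoff against C1: 1p + (-1)(1−p) = 2p − 1; against C2: (-7)p + 2(1−p) = −9p + 2.
Setting these equal: 2p − 1 = −9p + 2 ⇒ 11p = 3 ⇒ p = 3/11, and the value is (2)·(3/11) − 1 = -5/11.
For Column: with q = P(C1), equating Up's and Down's payoffs gives 8q − 7 = −3q + 2 ⇒ q = 9/11.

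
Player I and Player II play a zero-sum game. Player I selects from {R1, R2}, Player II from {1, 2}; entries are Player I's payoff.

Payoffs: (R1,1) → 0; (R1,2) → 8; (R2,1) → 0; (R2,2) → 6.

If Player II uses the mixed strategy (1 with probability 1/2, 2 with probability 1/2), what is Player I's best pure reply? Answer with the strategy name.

Expected payoff of R1: (1/2)·0 + (1/2)·8 = 4.
Expected payoff of R2: (1/2)·0 + (1/2)·6 = 3.
The largest is 4, so Player I's best response is R1.

R1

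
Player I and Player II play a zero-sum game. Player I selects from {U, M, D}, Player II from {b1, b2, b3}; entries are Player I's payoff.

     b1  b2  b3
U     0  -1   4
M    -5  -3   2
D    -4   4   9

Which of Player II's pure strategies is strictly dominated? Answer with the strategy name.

b3

b1 holds Player I's payoff strictly below b3 in every row: 0 < 4, -5 < 2, -4 < 9.
So b3 is strictly dominated for Player II.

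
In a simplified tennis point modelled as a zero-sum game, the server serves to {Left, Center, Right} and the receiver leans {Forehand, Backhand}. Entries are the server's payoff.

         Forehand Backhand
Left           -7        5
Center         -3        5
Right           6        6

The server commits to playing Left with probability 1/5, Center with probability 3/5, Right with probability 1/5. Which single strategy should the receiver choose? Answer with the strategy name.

Forehand

If the receiver plays Forehand, the server's expected payoff is (1/5)·(-7) + (3/5)·(-3) + (1/5)·6 = -2.
If the receiver plays Backhand, the server's expected payoff is (1/5)·5 + (3/5)·5 + (1/5)·6 = 26/5.
The receiver minimizes the server's payoff; the smallest is -2, so the best response is Forehand.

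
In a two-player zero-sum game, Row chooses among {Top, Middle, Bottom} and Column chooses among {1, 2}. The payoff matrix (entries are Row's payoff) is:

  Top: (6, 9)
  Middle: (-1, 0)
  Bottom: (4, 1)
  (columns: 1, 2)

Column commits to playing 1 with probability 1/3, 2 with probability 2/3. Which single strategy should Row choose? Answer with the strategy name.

Expected payoff of Top: (1/3)·6 + (2/3)·9 = 8.
Expected payoff of Middle: (1/3)·(-1) + (2/3)·0 = -1/3.
Expected payoff of Bottom: (1/3)·4 + (2/3)·1 = 2.
The largest is 8, so Row's best response is Top.

Top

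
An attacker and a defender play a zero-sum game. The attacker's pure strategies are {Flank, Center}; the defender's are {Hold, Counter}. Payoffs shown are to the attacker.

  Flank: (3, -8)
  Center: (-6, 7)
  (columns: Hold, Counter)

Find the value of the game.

-9/8

Row minima: Flank → -8, Center → -6; maximin = -6.
Column maxima: Hold → 3, Counter → 7; minimax = 3.
-6 ≠ 3, so there is no saddle point; optimal play is mixed.
Let the attacker play Flank with probability p. Expected payoff against Hold: 3p + (-6)(1−p) = 9p − 6; against Counter: (-8)p + 7(1−p) = −15p + 7.
Setting these equal: 9p − 6 = −15p + 7 ⇒ 24p = 13 ⇒ p = 13/24, and the value is (9)·(13/24) − 6 = -9/8.
For the defender: with q = P(Hold), equating Flank's and Center's payoffs gives 11q − 8 = −13q + 7 ⇒ q = 5/8.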